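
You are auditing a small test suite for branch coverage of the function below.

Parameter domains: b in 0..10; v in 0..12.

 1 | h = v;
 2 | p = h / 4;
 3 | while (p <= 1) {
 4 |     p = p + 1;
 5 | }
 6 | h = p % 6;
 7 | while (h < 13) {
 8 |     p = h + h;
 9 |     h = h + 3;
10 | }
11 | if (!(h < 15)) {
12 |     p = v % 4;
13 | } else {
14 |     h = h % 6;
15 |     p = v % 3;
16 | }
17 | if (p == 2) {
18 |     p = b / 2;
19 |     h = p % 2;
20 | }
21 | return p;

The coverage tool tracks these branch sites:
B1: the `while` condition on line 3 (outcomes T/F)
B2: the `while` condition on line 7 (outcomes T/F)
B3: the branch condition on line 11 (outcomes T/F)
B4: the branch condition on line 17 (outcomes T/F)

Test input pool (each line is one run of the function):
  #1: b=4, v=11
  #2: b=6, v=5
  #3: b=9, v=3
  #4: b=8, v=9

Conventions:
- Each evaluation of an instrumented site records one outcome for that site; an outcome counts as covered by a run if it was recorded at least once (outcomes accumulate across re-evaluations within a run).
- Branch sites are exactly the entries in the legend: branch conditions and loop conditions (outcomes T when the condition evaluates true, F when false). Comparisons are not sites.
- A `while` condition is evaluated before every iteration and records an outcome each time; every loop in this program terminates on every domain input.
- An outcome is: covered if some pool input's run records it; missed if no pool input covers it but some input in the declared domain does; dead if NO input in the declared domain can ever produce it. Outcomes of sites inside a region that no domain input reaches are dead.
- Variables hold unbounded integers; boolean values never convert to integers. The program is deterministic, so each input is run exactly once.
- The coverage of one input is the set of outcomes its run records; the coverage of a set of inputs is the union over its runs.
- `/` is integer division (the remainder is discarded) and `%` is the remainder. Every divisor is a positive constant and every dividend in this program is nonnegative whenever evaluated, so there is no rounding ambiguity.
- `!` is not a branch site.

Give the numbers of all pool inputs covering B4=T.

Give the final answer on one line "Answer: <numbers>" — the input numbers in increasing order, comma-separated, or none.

input #1 (b=4, v=11): hits B4=T
input #2 (b=6, v=5): hits B4=T
input #3 (b=9, v=3): never hits B4=T
input #4 (b=8, v=9): never hits B4=T

Answer: 1, 2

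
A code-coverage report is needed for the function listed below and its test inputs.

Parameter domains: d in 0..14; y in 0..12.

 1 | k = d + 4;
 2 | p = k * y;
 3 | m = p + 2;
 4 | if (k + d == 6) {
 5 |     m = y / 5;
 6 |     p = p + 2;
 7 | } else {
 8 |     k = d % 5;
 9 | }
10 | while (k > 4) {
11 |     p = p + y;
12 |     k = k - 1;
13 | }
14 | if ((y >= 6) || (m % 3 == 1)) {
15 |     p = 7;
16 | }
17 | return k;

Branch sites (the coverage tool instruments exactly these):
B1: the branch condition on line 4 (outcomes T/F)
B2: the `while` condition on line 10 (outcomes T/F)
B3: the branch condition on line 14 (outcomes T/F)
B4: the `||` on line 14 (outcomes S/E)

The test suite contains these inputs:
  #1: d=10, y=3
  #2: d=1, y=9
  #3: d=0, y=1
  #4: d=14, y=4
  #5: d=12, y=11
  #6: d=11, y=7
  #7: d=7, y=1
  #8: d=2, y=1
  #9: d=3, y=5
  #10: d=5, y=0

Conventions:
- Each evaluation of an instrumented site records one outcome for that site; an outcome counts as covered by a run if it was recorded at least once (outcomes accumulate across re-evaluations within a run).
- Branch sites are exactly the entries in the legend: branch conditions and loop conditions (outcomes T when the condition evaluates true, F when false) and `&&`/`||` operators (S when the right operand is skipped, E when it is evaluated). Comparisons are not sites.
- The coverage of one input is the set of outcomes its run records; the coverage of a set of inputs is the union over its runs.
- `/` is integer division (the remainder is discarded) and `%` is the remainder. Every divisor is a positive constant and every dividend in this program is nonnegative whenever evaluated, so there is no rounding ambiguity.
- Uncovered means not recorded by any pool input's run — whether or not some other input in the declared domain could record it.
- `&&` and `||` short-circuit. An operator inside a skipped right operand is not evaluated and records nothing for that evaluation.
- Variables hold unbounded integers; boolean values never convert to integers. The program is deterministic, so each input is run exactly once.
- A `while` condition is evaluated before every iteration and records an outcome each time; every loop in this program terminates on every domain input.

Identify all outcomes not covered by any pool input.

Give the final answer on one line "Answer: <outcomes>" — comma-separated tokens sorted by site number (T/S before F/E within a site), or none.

#1 (d=10, y=3) -> B1->F, B2->F, B4->E, B3->F; covered: B1=F, B2=F, B3=F, B4=E
#2 (d=1, y=9) -> B1->T, B2->T, B2->F, B4->S, B3->T; covered: B1=T, B2=T, B2=F, B3=T, B4=S
#3 (d=0, y=1) -> B1->F, B2->F, B4->E, B3->F; covered: B1=F, B2=F, B3=F, B4=E
#4 (d=14, y=4) -> B1->F, B2->F, B4->E, B3->F; covered: B1=F, B2=F, B3=F, B4=E
#5 (d=12, y=11) -> B1->F, B2->F, B4->S, B3->T; covered: B1=F, B2=F, B3=T, B4=S
#6 (d=11, y=7) -> B1->F, B2->F, B4->S, B3->T; covered: B1=F, B2=F, B3=T, B4=S
#7 (d=7, y=1) -> B1->F, B2->F, B4->E, B3->T; covered: B1=F, B2=F, B3=T, B4=E
#8 (d=2, y=1) -> B1->F, B2->F, B4->E, B3->F; covered: B1=F, B2=F, B3=F, B4=E
#9 (d=3, y=5) -> B1->F, B2->F, B4->E, B3->T; covered: B1=F, B2=F, B3=T, B4=E
#10 (d=5, y=0) -> B1->F, B2->F, B4->E, B3->F; covered: B1=F, B2=F, B3=F, B4=E
union over the pool: B1=T, B1=F, B2=T, B2=F, B3=T, B3=F, B4=S, B4=E
uncovered (0 of 8): none

Answer: none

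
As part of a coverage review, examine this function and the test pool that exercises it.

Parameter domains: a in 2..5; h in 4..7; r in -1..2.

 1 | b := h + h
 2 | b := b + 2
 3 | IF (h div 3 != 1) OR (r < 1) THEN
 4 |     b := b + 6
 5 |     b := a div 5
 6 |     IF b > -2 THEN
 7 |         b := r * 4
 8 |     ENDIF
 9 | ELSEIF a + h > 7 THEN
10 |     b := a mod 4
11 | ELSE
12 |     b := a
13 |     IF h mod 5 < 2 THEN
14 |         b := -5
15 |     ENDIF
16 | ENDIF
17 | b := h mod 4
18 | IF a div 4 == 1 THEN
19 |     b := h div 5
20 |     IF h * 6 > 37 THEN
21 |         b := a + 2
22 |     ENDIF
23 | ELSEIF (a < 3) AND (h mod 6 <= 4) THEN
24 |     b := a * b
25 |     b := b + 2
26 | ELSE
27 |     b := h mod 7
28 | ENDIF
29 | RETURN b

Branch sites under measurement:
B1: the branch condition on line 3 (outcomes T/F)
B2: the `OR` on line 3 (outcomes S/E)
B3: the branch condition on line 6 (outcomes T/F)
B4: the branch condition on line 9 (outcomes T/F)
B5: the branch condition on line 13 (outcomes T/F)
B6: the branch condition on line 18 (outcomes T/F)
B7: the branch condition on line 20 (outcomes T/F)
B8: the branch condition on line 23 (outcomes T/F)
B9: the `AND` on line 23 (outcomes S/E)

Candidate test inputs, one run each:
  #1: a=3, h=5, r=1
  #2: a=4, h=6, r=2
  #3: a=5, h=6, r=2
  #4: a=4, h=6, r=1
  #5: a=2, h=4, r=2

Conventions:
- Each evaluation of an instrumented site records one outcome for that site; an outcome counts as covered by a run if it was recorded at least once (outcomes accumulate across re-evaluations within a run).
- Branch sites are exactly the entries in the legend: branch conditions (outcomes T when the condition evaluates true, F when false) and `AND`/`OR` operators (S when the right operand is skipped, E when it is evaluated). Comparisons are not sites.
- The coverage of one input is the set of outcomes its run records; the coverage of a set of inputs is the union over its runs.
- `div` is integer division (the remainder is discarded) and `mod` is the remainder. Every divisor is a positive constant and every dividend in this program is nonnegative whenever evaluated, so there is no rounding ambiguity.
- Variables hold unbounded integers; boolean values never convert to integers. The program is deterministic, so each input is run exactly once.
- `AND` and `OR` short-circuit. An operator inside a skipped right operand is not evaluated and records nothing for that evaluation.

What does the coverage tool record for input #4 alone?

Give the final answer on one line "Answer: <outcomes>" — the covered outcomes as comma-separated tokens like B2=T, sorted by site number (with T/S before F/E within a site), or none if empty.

Simulating input #4 (a=4, h=6, r=1) step by step:
  B2->S, B1->T, B3->T, B6->T, B7->F
as a set, this run covers: B1=T, B2=S, B3=T, B6=T, B7=F

Answer: B1=T, B2=S, B3=T, B6=T, B7=F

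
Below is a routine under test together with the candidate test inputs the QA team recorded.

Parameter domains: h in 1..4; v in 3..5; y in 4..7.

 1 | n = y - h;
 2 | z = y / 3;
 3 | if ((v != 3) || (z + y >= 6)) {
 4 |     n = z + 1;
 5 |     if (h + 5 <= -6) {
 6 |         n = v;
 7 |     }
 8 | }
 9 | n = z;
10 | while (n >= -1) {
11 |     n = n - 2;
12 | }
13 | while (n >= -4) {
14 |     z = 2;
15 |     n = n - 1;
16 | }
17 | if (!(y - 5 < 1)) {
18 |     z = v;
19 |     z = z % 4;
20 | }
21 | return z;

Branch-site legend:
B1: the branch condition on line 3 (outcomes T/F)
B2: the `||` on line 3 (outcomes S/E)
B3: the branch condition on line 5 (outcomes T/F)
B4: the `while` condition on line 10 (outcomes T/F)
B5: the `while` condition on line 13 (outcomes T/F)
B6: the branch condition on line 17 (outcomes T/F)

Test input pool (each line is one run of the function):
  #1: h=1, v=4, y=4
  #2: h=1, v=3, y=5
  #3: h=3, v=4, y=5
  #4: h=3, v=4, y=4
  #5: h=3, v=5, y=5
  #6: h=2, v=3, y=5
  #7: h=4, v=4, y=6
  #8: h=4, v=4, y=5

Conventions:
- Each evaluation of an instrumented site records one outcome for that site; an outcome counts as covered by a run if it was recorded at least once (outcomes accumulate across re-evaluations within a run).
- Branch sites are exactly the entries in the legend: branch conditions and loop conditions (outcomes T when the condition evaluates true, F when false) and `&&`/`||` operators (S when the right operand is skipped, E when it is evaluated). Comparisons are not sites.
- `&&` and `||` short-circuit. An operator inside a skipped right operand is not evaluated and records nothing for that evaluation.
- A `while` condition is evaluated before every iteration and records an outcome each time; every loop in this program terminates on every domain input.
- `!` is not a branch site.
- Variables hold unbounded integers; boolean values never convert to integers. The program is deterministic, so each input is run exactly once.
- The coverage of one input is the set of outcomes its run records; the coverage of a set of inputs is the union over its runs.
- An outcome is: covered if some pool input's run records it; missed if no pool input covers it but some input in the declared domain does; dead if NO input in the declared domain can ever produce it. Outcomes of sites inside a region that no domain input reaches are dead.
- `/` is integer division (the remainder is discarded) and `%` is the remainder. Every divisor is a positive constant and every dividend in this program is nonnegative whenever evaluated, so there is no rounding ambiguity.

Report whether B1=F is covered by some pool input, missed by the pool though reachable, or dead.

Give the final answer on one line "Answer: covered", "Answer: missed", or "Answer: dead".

no pool input records B1=F
but domain input (h=1, v=3, y=4) does record it -> reachable, so missed

Answer: missed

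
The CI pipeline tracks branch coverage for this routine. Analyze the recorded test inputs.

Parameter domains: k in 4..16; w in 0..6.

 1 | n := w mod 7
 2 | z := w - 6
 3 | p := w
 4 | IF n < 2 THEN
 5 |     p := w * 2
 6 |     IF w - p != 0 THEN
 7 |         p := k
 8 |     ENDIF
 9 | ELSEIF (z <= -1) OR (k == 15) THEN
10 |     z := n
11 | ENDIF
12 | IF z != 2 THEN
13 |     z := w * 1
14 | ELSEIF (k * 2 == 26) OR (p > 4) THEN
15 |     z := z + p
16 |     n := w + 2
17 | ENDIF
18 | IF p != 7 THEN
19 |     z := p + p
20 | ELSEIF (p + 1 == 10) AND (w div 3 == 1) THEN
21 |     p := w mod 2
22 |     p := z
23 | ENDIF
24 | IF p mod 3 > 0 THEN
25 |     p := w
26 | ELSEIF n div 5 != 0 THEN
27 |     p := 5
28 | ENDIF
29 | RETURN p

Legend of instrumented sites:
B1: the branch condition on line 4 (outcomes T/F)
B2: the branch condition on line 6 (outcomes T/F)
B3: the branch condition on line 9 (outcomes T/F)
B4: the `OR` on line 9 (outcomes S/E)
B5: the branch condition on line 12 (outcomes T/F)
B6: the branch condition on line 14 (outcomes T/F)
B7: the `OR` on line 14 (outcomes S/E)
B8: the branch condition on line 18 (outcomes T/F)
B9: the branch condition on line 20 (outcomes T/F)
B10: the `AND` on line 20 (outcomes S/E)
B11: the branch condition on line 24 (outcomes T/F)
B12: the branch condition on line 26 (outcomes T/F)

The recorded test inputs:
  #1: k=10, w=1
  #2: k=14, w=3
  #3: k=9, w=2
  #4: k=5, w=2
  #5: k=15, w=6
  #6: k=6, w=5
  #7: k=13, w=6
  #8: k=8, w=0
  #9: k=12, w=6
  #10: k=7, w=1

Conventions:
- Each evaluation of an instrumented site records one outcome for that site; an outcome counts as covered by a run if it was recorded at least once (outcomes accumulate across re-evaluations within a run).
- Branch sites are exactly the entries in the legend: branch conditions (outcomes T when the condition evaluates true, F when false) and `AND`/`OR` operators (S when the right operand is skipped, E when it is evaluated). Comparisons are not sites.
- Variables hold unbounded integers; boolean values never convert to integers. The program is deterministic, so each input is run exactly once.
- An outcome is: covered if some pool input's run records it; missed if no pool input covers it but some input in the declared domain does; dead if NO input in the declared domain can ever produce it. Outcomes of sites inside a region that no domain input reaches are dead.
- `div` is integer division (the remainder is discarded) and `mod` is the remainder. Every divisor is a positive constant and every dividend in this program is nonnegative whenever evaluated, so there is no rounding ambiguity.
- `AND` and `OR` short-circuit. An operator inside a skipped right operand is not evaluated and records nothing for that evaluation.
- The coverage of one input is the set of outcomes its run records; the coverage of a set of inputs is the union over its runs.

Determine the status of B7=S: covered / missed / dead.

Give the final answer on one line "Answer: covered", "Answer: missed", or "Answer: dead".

no pool input records B7=S
but domain input (k=13, w=2) does record it -> reachable, so missed

Answer: missed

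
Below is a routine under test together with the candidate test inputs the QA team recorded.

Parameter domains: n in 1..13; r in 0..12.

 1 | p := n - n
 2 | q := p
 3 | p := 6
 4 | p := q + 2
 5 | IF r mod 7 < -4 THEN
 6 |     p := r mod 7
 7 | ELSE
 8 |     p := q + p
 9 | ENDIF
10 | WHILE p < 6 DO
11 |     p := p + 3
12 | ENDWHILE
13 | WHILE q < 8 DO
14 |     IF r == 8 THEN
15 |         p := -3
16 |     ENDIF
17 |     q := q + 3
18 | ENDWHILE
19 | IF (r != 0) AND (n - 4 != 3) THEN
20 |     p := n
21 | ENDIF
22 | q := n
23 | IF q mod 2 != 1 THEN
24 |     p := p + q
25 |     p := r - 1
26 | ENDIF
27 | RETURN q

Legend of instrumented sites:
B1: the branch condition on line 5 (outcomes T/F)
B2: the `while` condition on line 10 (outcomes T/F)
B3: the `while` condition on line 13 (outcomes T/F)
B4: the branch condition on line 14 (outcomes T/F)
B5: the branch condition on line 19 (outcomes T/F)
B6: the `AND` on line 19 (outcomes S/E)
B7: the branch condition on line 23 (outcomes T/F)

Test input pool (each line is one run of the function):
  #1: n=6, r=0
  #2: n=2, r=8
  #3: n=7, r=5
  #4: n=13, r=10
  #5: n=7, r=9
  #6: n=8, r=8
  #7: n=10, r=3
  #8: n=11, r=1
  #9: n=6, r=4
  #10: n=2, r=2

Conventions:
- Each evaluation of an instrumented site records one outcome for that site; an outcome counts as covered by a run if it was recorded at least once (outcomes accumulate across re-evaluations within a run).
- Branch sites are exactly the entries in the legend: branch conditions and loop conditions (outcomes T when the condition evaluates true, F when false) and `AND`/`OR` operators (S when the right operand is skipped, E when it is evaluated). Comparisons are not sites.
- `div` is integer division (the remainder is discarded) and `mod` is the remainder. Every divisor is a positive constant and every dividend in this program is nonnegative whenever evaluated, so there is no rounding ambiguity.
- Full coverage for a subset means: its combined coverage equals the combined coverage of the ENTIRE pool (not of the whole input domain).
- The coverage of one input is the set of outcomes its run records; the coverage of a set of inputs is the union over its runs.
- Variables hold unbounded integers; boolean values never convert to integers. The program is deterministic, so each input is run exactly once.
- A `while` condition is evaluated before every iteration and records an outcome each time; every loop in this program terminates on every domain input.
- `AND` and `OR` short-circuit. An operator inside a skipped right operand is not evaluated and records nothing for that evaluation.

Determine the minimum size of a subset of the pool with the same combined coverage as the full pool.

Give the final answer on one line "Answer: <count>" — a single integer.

#1 (n=6, r=0) -> B1->F, B2->T, B2->T, B2->F, B3->T, B4->F, B3->T, B4->F, B3->T, B4->F, B3->F, B6->S, B5->F, B7->T; covered: B1=F, B2=T, B2=F, B3=T, B3=F, B4=F, B5=F, B6=S, B7=T
#2 (n=2, r=8) -> B1->F, B2->T, B2->T, B2->F, B3->T, B4->T, B3->T, B4->T, B3->T, B4->T, B3->F, B6->E, B5->T, B7->T; covered: B1=F, B2=T, B2=F, B3=T, B3=F, B4=T, B5=T, B6=E, B7=T
#3 (n=7, r=5) -> B1->F, B2->T, B2->T, B2->F, B3->T, B4->F, B3->T, B4->F, B3->T, B4->F, B3->F, B6->E, B5->F, B7->F; covered: B1=F, B2=T, B2=F, B3=T, B3=F, B4=F, B5=F, B6=E, B7=F
#4 (n=13, r=10) -> B1->F, B2->T, B2->T, B2->F, B3->T, B4->F, B3->T, B4->F, B3->T, B4->F, B3->F, B6->E, B5->T, B7->F; covered: B1=F, B2=T, B2=F, B3=T, B3=F, B4=F, B5=T, B6=E, B7=F
#5 (n=7, r=9) -> B1->F, B2->T, B2->T, B2->F, B3->T, B4->F, B3->T, B4->F, B3->T, B4->F, B3->F, B6->E, B5->F, B7->F; covered: B1=F, B2=T, B2=F, B3=T, B3=F, B4=F, B5=F, B6=E, B7=F
#6 (n=8, r=8) -> B1->F, B2->T, B2->T, B2->F, B3->T, B4->T, B3->T, B4->T, B3->T, B4->T, B3->F, B6->E, B5->T, B7->T; covered: B1=F, B2=T, B2=F, B3=T, B3=F, B4=T, B5=T, B6=E, B7=T
#7 (n=10, r=3) -> B1->F, B2->T, B2->T, B2->F, B3->T, B4->F, B3->T, B4->F, B3->T, B4->F, B3->F, B6->E, B5->T, B7->T; covered: B1=F, B2=T, B2=F, B3=T, B3=F, B4=F, B5=T, B6=E, B7=T
#8 (n=11, r=1) -> B1->F, B2->T, B2->T, B2->F, B3->T, B4->F, B3->T, B4->F, B3->T, B4->F, B3->F, B6->E, B5->T, B7->F; covered: B1=F, B2=T, B2=F, B3=T, B3=F, B4=F, B5=T, B6=E, B7=F
#9 (n=6, r=4) -> B1->F, B2->T, B2->T, B2->F, B3->T, B4->F, B3->T, B4->F, B3->T, B4->F, B3->F, B6->E, B5->T, B7->T; covered: B1=F, B2=T, B2=F, B3=T, B3=F, B4=F, B5=T, B6=E, B7=T
#10 (n=2, r=2) -> B1->F, B2->T, B2->T, B2->F, B3->T, B4->F, B3->T, B4->F, B3->T, B4->F, B3->F, B6->E, B5->T, B7->T; covered: B1=F, B2=T, B2=F, B3=T, B3=F, B4=F, B5=T, B6=E, B7=T
together the pool reaches 13 outcomes: B1=F, B2=T, B2=F, B3=T, B3=F, B4=T, B4=F, B5=T, B5=F, B6=S, B6=E, B7=T, B7=F
size 1 is not enough: best union over all size-1 subsets is 9/13
size 2 is not enough: best union over all size-2 subsets is 12/13
inputs {1, 2, 3} (size 3) cover everything; no size-3 subset with a lexicographically smaller index list covers all 13

Answer: 3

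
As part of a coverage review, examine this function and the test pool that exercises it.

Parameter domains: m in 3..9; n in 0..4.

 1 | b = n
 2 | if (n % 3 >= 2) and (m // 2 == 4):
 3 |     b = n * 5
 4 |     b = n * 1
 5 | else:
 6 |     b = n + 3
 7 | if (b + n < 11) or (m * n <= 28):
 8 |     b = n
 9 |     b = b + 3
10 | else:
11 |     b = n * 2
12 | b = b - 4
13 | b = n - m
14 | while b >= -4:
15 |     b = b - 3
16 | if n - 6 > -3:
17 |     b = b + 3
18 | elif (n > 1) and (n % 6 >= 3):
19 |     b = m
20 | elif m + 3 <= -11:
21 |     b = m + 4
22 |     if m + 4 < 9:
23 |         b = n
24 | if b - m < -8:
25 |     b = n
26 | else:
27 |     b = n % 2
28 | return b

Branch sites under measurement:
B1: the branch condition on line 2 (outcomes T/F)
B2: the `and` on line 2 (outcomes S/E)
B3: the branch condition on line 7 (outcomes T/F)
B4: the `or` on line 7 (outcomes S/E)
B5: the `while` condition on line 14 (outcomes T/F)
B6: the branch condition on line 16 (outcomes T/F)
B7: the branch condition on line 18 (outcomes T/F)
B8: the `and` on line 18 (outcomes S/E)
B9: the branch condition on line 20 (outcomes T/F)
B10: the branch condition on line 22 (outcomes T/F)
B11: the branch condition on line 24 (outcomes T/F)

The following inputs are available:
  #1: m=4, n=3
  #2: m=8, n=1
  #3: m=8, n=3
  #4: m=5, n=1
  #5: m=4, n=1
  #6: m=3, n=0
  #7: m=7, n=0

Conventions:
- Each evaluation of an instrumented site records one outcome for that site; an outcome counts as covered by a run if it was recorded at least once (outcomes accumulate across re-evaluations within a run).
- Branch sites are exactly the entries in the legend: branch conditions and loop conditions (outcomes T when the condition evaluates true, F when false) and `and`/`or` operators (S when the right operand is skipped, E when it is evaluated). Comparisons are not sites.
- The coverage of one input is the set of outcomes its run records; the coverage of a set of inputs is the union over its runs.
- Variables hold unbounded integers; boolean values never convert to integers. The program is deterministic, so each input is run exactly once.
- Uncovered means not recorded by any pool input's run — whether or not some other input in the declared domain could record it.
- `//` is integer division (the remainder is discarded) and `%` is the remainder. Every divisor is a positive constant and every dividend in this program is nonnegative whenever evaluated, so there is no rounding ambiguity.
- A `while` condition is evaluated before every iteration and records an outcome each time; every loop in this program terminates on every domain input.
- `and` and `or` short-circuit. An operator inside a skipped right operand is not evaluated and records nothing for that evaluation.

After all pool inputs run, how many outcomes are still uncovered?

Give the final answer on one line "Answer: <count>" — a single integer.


run #1 (m=4, n=3) runs B2->S, B1->F, B4->S, B3->T, B5->T, B5->T, B5->F, B6->F, B8->E, B7->T, B11->F; records B1=F, B2=S, B3=T, B4=S, B5=T, B5=F, B6=F, B7=T, B8=E, B11=F
run #2 (m=8, n=1) runs B2->S, B1->F, B4->S, B3->T, B5->F, B6->F, B8->S, B7->F, B9->F, B11->T; records B1=F, B2=S, B3=T, B4=S, B5=F, B6=F, B7=F, B8=S, B9=F, B11=T
run #3 (m=8, n=3) runs B2->S, B1->F, B4->S, B3->T, B5->F, B6->F, B8->E, B7->T, B11->F; records B1=F, B2=S, B3=T, B4=S, B5=F, B6=F, B7=T, B8=E, B11=F
run #4 (m=5, n=1) runs B2->S, B1->F, B4->S, B3->T, B5->T, B5->F, B6->F, B8->S, B7->F, B9->F, B11->T; records B1=F, B2=S, B3=T, B4=S, B5=T, B5=F, B6=F, B7=F, B8=S, B9=F, B11=T
run #5 (m=4, n=1) runs B2->S, B1->F, B4->S, B3->T, B5->T, B5->F, B6->F, B8->S, B7->F, B9->F, B11->T; records B1=F, B2=S, B3=T, B4=S, B5=T, B5=F, B6=F, B7=F, B8=S, B9=F, B11=T
run #6 (m=3, n=0) runs B2->S, B1->F, B4->S, B3->T, B5->T, B5->F, B6->F, B8->S, B7->F, B9->F, B11->T; records B1=F, B2=S, B3=T, B4=S, B5=T, B5=F, B6=F, B7=F, B8=S, B9=F, B11=T
run #7 (m=7, n=0) runs B2->S, B1->F, B4->S, B3->T, B5->F, B6->F, B8->S, B7->F, B9->F, B11->T; records B1=F, B2=S, B3=T, B4=S, B5=F, B6=F, B7=F, B8=S, B9=F, B11=T
union over the pool: B1=F, B2=S, B3=T, B4=S, B5=T, B5=F, B6=F, B7=T, B7=F, B8=S, B8=E, B9=F, B11=T, B11=F
uncovered (8 of 22): B1=T, B2=E, B3=F, B4=E, B6=T, B9=T, B10=T, B10=F
Answer: 8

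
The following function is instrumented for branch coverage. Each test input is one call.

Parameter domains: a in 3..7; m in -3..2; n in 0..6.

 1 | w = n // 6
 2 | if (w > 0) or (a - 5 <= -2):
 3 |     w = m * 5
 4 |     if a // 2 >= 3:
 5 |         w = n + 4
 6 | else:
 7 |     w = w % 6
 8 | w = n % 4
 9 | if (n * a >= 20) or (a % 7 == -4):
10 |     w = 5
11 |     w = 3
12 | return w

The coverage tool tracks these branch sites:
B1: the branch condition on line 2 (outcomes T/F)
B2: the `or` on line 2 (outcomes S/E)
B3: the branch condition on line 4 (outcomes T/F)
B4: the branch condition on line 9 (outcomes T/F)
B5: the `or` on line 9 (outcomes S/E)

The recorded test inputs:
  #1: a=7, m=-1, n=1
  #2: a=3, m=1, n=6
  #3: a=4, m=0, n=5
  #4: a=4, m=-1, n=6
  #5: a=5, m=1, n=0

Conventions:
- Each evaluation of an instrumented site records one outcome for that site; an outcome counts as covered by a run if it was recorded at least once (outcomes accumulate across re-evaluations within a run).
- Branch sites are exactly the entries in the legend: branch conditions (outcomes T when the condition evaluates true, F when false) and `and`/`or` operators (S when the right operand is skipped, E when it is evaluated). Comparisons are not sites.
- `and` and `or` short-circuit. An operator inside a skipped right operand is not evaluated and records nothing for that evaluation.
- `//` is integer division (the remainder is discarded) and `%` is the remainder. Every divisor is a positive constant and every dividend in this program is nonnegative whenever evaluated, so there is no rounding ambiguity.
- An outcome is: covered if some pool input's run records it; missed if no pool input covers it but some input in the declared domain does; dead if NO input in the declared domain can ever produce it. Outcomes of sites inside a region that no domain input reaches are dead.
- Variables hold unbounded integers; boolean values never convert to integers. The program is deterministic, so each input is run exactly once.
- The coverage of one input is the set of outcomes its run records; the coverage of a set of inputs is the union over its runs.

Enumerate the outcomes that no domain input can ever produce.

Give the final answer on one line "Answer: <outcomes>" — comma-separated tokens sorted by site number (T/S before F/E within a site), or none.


running all 210 domain inputs and tallying outcomes:
  reachable outcomes have witnesses, e.g. B1=T (e.g. a=3, m=-3, n=0), B1=F (e.g. a=4, m=-3, n=0), B2=S (e.g. a=3, m=-3, n=6), B2=E (e.g. a=3, m=-3, n=0)
Answer: none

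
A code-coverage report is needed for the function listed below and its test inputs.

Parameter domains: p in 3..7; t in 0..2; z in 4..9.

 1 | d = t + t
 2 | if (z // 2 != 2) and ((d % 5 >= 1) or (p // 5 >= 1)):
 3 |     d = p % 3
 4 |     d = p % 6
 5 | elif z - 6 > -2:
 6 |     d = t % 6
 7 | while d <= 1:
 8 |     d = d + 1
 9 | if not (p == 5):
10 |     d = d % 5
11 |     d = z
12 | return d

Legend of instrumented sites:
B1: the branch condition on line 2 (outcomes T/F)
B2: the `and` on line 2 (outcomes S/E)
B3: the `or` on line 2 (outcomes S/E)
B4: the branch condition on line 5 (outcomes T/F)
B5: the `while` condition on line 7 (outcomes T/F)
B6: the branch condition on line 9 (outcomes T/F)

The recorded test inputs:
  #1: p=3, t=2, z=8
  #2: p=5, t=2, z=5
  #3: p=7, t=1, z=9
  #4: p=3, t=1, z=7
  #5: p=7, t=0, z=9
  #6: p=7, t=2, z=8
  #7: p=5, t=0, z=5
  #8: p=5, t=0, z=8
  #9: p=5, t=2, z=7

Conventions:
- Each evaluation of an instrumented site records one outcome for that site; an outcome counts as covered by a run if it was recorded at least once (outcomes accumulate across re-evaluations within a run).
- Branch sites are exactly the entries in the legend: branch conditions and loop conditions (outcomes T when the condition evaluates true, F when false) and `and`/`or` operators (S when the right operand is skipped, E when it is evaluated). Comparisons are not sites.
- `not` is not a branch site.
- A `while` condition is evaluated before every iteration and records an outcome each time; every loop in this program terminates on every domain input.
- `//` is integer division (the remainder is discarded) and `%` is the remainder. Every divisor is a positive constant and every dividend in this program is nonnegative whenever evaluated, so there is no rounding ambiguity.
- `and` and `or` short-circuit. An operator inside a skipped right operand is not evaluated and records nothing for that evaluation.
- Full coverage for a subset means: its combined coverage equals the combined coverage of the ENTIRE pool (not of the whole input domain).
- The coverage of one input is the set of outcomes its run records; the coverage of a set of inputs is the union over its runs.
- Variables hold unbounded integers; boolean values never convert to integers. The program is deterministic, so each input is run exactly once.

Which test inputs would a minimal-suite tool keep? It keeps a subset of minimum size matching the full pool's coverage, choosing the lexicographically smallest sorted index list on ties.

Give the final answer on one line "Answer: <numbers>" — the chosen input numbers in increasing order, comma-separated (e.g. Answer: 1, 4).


input #1, p=3, t=2, z=8: outcomes B1=T, B2=E, B3=S, B5=F, B6=T
input #2, p=5, t=2, z=5: outcomes B1=F, B2=S, B4=T, B5=F, B6=F
input #3, p=7, t=1, z=9: outcomes B1=T, B2=E, B3=S, B5=T, B5=F, B6=T
input #4, p=3, t=1, z=7: outcomes B1=T, B2=E, B3=S, B5=F, B6=T
input #5, p=7, t=0, z=9: outcomes B1=T, B2=E, B3=E, B5=T, B5=F, B6=T
input #6, p=7, t=2, z=8: outcomes B1=T, B2=E, B3=S, B5=T, B5=F, B6=T
input #7, p=5, t=0, z=5: outcomes B1=F, B2=S, B4=T, B5=T, B5=F, B6=F
input #8, p=5, t=0, z=8: outcomes B1=T, B2=E, B3=E, B5=F, B6=F
input #9, p=5, t=2, z=7: outcomes B1=T, B2=E, B3=S, B5=F, B6=F
pool-wide coverage (11 outcomes): B1=T, B1=F, B2=S, B2=E, B3=S, B3=E, B4=T, B5=T, B5=F, B6=T, B6=F
size 1 is not enough: best union over all size-1 subsets is 6/11
size 2 is not enough: best union over all size-2 subsets is 10/11
the canonical winner is {1, 2, 5}: size 3, full 11-outcome coverage, earliest index list among size-3 covers
Answer: 1, 2, 5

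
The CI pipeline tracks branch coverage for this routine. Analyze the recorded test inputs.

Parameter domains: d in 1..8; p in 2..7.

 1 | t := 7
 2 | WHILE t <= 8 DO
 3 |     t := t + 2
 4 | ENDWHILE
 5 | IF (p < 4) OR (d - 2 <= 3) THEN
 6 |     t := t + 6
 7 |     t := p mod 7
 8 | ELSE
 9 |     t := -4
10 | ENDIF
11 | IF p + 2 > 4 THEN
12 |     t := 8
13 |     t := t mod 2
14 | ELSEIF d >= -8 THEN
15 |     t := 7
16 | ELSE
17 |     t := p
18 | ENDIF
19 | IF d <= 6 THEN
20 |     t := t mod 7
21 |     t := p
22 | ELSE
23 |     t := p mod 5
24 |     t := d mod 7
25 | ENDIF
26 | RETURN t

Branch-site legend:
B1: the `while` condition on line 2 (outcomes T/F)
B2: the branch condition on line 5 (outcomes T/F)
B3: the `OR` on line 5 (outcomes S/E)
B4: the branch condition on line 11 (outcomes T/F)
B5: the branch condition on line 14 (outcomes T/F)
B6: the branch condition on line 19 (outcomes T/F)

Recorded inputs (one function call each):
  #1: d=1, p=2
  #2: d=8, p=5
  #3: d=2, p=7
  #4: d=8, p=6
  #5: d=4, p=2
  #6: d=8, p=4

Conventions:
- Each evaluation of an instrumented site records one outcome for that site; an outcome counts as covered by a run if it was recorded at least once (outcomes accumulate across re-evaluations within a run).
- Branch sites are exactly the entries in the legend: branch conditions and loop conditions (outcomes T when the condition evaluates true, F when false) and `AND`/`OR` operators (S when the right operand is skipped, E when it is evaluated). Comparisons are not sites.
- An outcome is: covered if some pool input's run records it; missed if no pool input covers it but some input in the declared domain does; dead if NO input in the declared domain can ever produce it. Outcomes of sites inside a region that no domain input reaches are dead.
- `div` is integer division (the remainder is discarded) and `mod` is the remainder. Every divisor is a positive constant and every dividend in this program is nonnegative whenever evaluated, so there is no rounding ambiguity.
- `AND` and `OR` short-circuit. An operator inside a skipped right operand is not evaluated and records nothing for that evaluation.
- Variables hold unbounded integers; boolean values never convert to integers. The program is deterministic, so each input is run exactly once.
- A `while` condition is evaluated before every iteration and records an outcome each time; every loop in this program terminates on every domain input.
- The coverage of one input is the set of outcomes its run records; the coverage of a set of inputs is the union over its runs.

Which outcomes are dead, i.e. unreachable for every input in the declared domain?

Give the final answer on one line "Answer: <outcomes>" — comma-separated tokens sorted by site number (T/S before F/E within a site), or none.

sweeping the full domain (48 inputs) for each outcome:
  B5=F: never recorded by any domain input -> dead
  reachable outcomes have witnesses, e.g. B1=T (e.g. d=1, p=2), B1=F (e.g. d=1, p=2), B2=T (e.g. d=1, p=2), B2=F (e.g. d=6, p=4)

Answer: B5=F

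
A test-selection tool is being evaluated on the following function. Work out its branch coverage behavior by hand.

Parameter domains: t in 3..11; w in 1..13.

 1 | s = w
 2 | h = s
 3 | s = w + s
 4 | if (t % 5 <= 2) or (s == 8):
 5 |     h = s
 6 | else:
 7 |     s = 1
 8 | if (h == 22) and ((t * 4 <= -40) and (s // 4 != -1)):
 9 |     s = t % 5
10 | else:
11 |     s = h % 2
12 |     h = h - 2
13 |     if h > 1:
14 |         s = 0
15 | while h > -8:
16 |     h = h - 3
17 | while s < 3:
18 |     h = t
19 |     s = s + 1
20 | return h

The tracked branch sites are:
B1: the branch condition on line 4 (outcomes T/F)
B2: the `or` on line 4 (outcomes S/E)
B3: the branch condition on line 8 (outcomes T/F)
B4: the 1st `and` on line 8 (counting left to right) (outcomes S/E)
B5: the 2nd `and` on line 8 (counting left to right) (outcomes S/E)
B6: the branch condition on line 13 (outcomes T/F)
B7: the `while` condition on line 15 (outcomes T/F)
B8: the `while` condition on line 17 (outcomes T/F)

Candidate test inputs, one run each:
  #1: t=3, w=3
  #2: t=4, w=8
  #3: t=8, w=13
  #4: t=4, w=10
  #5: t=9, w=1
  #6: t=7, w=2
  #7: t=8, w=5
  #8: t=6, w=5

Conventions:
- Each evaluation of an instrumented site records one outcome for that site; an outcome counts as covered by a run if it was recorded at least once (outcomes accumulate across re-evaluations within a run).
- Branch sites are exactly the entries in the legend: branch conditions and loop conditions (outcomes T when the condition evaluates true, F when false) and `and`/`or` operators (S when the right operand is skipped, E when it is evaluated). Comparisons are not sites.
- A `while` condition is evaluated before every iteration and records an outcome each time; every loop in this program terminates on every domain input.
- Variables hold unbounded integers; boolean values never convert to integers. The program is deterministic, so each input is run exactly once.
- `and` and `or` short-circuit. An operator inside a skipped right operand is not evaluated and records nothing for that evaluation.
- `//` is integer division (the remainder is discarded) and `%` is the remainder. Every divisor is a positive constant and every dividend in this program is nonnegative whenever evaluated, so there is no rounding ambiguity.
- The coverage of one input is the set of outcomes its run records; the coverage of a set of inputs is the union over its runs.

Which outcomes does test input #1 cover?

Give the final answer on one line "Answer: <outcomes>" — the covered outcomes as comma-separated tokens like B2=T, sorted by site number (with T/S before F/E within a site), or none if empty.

Event log for input #1 (t=3, w=3):
  B2->E, B1->F, B4->S, B3->F, B6->F, B7->T, B7->T, B7->T, B7->F, B8->T
  B8->T, B8->F
collecting distinct outcomes: B1=F, B2=E, B3=F, B4=S, B6=F, B7=T, B7=F, B8=T, B8=F

Answer: B1=F, B2=E, B3=F, B4=S, B6=F, B7=T, B7=F, B8=T, B8=F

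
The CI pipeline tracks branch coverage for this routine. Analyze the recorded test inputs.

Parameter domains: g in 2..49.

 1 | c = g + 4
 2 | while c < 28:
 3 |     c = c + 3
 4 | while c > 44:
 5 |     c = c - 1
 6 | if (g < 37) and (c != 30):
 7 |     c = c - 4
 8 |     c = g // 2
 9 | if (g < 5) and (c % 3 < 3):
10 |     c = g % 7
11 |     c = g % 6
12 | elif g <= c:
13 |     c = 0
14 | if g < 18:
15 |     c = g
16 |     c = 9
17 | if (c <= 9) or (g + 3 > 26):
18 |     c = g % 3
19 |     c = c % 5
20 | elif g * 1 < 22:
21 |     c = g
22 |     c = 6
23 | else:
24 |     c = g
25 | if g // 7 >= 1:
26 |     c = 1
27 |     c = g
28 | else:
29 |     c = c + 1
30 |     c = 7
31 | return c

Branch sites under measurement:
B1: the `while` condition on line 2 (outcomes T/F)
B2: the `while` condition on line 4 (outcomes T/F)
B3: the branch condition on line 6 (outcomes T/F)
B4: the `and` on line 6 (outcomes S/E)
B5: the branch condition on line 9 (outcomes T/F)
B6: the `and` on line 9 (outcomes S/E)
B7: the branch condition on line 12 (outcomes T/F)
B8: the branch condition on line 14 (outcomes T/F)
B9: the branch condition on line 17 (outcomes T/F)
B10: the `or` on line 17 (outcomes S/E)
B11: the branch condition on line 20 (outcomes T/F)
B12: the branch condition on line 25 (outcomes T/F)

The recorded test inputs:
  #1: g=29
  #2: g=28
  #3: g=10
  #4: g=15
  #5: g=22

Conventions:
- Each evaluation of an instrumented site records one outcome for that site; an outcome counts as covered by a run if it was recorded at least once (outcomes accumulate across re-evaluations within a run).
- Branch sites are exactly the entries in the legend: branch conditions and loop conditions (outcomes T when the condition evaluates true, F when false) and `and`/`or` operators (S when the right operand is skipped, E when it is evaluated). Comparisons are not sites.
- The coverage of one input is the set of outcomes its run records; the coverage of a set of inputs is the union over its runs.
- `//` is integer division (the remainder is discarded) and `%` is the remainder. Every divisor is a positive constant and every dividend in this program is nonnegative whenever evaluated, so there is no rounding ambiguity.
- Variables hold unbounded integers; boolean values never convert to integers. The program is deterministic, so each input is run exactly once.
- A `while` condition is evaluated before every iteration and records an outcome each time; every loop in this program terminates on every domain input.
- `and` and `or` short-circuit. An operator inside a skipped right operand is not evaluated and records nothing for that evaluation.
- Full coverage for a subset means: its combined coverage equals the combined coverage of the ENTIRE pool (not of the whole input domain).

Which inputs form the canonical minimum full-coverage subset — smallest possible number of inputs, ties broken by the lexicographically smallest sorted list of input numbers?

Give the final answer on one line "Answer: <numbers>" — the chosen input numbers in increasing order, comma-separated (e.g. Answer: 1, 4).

run #1 (g=29) records B1=F, B2=F, B3=T, B4=E, B5=F, B6=S, B7=F, B8=F, B9=T, B10=E, B12=T
run #2 (g=28) records B1=F, B2=F, B3=T, B4=E, B5=F, B6=S, B7=F, B8=F, B9=T, B10=E, B12=T
run #3 (g=10) records B1=T, B1=F, B2=F, B3=T, B4=E, B5=F, B6=S, B7=F, B8=T, B9=T, B10=S, B12=T
run #4 (g=15) records B1=T, B1=F, B2=F, B3=T, B4=E, B5=F, B6=S, B7=F, B8=T, B9=T, B10=S, B12=T
run #5 (g=22) records B1=T, B1=F, B2=F, B3=T, B4=E, B5=F, B6=S, B7=F, B8=F, B9=F, B10=E, B11=F, B12=T
union over all inputs: B1=T, B1=F, B2=F, B3=T, B4=E, B5=F, B6=S, B7=F, B8=T, B8=F, B9=T, B9=F, B10=S, B10=E, B11=F, B12=T (16 outcomes)
every size-1 subset falls short of the 16 outcomes (best: 13/16)
size 2: inputs {3, 5} cover all 16 outcomes, and no lexicographically smaller subset of this size does

Answer: 3, 5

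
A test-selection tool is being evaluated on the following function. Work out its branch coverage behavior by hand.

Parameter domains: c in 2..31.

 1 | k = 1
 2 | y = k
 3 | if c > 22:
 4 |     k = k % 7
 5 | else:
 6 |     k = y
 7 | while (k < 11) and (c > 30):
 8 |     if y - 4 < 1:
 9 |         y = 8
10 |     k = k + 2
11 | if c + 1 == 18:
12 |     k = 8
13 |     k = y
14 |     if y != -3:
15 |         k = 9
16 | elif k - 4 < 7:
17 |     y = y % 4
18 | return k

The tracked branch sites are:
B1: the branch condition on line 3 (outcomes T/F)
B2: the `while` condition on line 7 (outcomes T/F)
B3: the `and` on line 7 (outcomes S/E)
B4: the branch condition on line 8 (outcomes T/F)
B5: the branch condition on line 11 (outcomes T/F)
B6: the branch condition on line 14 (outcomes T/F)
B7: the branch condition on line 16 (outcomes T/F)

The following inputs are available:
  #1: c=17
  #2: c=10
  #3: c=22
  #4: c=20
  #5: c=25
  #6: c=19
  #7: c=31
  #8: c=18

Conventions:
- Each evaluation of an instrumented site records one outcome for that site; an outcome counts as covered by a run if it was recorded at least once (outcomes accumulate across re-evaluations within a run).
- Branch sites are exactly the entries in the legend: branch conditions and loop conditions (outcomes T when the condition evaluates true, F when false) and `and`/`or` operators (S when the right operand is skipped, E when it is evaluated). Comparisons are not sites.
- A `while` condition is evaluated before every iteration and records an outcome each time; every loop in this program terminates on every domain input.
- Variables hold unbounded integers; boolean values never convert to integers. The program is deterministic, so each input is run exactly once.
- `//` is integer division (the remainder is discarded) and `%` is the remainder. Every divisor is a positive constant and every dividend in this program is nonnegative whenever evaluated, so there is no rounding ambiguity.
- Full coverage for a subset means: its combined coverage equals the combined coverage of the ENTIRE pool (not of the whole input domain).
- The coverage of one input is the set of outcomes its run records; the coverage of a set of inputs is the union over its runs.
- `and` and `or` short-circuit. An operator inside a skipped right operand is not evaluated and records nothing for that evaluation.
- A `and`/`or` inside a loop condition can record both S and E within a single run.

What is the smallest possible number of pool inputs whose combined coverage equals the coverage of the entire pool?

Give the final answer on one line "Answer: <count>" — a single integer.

test 1 (c=17) fires B1->F, B3->E, B2->F, B5->T, B6->T; hits B1=F, B2=F, B3=E, B5=T, B6=T
test 2 (c=10) fires B1->F, B3->E, B2->F, B5->F, B7->T; hits B1=F, B2=F, B3=E, B5=F, B7=T
test 3 (c=22) fires B1->F, B3->E, B2->F, B5->F, B7->T; hits B1=F, B2=F, B3=E, B5=F, B7=T
test 4 (c=20) fires B1->F, B3->E, B2->F, B5->F, B7->T; hits B1=F, B2=F, B3=E, B5=F, B7=T
test 5 (c=25) fires B1->T, B3->E, B2->F, B5->F, B7->T; hits B1=T, B2=F, B3=E, B5=F, B7=T
test 6 (c=19) fires B1->F, B3->E, B2->F, B5->F, B7->T; hits B1=F, B2=F, B3=E, B5=F, B7=T
test 7 (c=31) fires B1->T, B3->E, B2->T, B4->T, B3->E, B2->T, B4->F, B3->E, B2->T, B4->F, B3->E, B2->T, B4->F, B3->E, ...; hits B1=T, B2=T, B2=F, B3=S, B3=E, B4=T, B4=F, B5=F, B7=F
test 8 (c=18) fires B1->F, B3->E, B2->F, B5->F, B7->T; hits B1=F, B2=F, B3=E, B5=F, B7=T
the full pool covers 13 outcomes: B1=T, B1=F, B2=T, B2=F, B3=S, B3=E, B4=T, B4=F, B5=T, B5=F, B6=T, B7=T, B7=F
every size-1 subset falls short of the 13 outcomes (best: 9/13)
every size-2 subset falls short of the 13 outcomes (best: 12/13)
the canonical winner is {1, 2, 7}: size 3, full 13-outcome coverage, earliest index list among size-3 covers

Answer: 3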